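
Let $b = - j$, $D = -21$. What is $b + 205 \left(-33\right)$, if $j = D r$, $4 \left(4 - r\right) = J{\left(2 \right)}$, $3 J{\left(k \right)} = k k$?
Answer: $-6688$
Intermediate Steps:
$J{\left(k \right)} = \frac{k^{2}}{3}$ ($J{\left(k \right)} = \frac{k k}{3} = \frac{k^{2}}{3}$)
$r = \frac{11}{3}$ ($r = 4 - \frac{\frac{1}{3} \cdot 2^{2}}{4} = 4 - \frac{\frac{1}{3} \cdot 4}{4} = 4 - \frac{1}{3} = \frac{11}{3} \approx 3.6667$)
$j = -77$ ($j = \left(-21\right) \frac{11}{3} = -77$)
$b = 77$ ($b = \left(-1\right) \left(-77\right) = 77$)
$b + 205 \left(-33\right) = 77 + 205 \left(-33\right) = 77 - 6765 = -6688$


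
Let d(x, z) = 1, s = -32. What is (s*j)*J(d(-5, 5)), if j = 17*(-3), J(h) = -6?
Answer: -9792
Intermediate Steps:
j = -51
(s*j)*J(d(-5, 5)) = -32*(-51)*(-6) = 1632*(-6) = -9792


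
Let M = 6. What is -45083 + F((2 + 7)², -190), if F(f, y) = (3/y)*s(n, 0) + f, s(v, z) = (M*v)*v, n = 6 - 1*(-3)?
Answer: -4275919/95 ≈ -45010.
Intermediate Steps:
n = 9 (n = 6 + 3 = 9)
s(v, z) = 6*v² (s(v, z) = (6*v)*v = 6*v²)
F(f, y) = f + 1458/y (F(f, y) = (3/y)*(6*9²) + f = (3/y)*(6*81) + f = (3/y)*486 + f = 1458/y + f = f + 1458/y)
-45083 + F((2 + 7)², -190) = -45083 + ((2 + 7)² + 1458/(-190)) = -45083 + (9² + 1458*(-1/190)) = -45083 + (81 - 729/95) = -45083 + 6966/95 = -4275919/95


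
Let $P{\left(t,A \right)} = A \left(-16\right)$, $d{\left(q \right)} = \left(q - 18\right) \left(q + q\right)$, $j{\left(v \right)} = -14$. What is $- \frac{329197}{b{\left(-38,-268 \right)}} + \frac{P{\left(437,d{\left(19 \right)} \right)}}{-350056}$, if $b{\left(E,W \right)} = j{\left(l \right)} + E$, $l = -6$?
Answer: $\frac{758140899}{119756} \approx 6330.7$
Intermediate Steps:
$b{\left(E,W \right)} = -14 + E$
$d{\left(q \right)} = 2 q \left(-18 + q\right)$ ($d{\left(q \right)} = \left(-18 + q\right) 2 q = 2 q \left(-18 + q\right)$)
$P{\left(t,A \right)} = - 16 A$
$- \frac{329197}{b{\left(-38,-268 \right)}} + \frac{P{\left(437,d{\left(19 \right)} \right)}}{-350056} = - \frac{329197}{-14 - 38} + \frac{\left(-16\right) 2 \cdot 19 \left(-18 + 19\right)}{-350056} = - \frac{329197}{-52} + - 16 \cdot 2 \cdot 19 \cdot 1 \left(- \frac{1}{350056}\right) = \left(-329197\right) \left(- \frac{1}{52}\right) + \left(-16\right) 38 \left(- \frac{1}{350056}\right) = \frac{329197}{52} - - \frac{4}{2303} = \frac{329197}{52} + \frac{4}{2303} = \frac{758140899}{119756}$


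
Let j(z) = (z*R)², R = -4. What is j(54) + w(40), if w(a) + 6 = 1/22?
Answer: 1026301/22 ≈ 46650.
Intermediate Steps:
w(a) = -131/22 (w(a) = -6 + 1/22 = -131/22)
j(z) = 16*z² (j(z) = (z*(-4))² = (-4*z)² = 16*z²)
j(54) + w(40) = 16*54² - 131/22 = 16*2916 - 131/22 = 46656 - 131/22 = 1026301/22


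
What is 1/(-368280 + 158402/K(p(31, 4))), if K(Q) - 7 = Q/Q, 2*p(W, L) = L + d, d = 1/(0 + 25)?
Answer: -4/1393919 ≈ -2.8696e-6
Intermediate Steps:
d = 1/25 ≈ 0.040000
p(W, L) = 1/50 + L/2 (p(W, L) = (L + 1/25)/2 = (1/25 + L)/2 = 1/50 + L/2)
K(Q) = 8 (K(Q) = 7 + Q/Q = 7 + 1 = 8)
1/(-368280 + 158402/K(p(31, 4))) = 1/(-368280 + 158402/8) = 1/(-368280 + 158402*(1/8)) = 1/(-368280 + 79201/4) = 1/(-1393919/4) = -4/1393919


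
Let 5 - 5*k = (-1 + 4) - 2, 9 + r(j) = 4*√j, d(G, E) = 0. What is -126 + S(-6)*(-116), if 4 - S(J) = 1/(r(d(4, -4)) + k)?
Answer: -24770/41 ≈ -604.15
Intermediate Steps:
r(j) = -9 + 4*√j
k = ⅘ (k = 1 - ((-1 + 4) - 2)/5 = 1 - (3 - 2)/5 = 1 - ⅕*1 = 1 - ⅕ = ⅘ ≈ 0.80000)
S(J) = 169/41 (S(J) = 4 - 1/((-9 + 4*√0) + ⅘) = 4 - 1/((-9 + 4*0) + ⅘) = 4 - 1/((-9 + 0) + ⅘) = 4 - 1/(-9 + ⅘) = 4 - 1/(-41/5) = 4 - 1*(-5/41) = 4 + 5/41 = 169/41)
-126 + S(-6)*(-116) = -126 + (169/41)*(-116) = -126 - 19604/41 = -24770/41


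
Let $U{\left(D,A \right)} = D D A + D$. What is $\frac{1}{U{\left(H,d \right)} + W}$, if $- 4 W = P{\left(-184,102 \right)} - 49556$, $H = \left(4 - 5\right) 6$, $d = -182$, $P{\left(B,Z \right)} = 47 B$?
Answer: $\frac{1}{7993} \approx 0.00012511$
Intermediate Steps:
$H = -6$ ($H = \left(-1\right) 6 = -6$)
$U{\left(D,A \right)} = D + A D^{2}$ ($U{\left(D,A \right)} = D^{2} A + D = A D^{2} + D = D + A D^{2}$)
$W = 14551$ ($W = - \frac{47 \left(-184\right) - 49556}{4} = - \frac{-8648 - 49556}{4} = \left(- \frac{1}{4}\right) \left(-58204\right) = 14551$)
$\frac{1}{U{\left(H,d \right)} + W} = \frac{1}{- 6 \left(1 - -1092\right) + 14551} = \frac{1}{- 6 \left(1 + 1092\right) + 14551} = \frac{1}{\left(-6\right) 1093 + 14551} = \frac{1}{-6558 + 14551} = \frac{1}{7993}$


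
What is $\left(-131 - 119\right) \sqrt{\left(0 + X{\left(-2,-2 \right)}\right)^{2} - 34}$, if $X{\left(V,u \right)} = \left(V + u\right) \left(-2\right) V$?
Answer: $- 250 \sqrt{222} \approx -3724.9$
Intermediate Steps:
$X{\left(V,u \right)} = V \left(- 2 V - 2 u\right)$ ($X{\left(V,u \right)} = \left(- 2 V - 2 u\right) V = V \left(- 2 V - 2 u\right)$)
$\left(-131 - 119\right) \sqrt{\left(0 + X{\left(-2,-2 \right)}\right)^{2} - 34} = \left(-131 - 119\right) \sqrt{\left(0 - - 4 \left(-2 - 2\right)\right)^{2} - 34} = - 250 \sqrt{\left(0 - \left(-4\right) \left(-4\right)\right)^{2} - 34} = - 250 \sqrt{\left(0 - 16\right)^{2} - 34} = - 250 \sqrt{\left(-16\right)^{2} - 34} = - 250 \sqrt{256 - 34} = - 250 \sqrt{222}$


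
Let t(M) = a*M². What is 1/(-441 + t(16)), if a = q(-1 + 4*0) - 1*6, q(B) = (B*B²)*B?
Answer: -1/1721 ≈ -0.00058106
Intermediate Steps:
q(B) = B⁴ (q(B) = B³*B = B⁴)
a = -5 (a = (-1 + 4*0)⁴ - 1*6 = (-1 + 0)⁴ - 6 = (-1)⁴ - 6 = 1 - 6 = -5)
t(M) = -5*M²
1/(-441 + t(16)) = 1/(-441 - 5*16²) = 1/(-441 - 5*256) = 1/(-441 - 1280) = 1/(-1721) = -1/1721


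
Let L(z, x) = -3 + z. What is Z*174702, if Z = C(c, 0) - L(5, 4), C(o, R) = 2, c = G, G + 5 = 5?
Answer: 0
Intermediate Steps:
G = 0 (G = -5 + 5 = 0)
c = 0
Z = 0 (Z = 2 - (-3 + 5) = 2 - 1*2 = 2 - 2 = 0)
Z*174702 = 0*174702 = 0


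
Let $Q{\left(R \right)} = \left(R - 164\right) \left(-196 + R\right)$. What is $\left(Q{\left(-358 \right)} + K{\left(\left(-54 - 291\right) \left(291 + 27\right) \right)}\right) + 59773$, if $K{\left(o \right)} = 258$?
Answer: $349219$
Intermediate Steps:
$Q{\left(R \right)} = \left(-196 + R\right) \left(-164 + R\right)$ ($Q{\left(R \right)} = \left(-164 + R\right) \left(-196 + R\right) = \left(-196 + R\right) \left(-164 + R\right)$)
$\left(Q{\left(-358 \right)} + K{\left(\left(-54 - 291\right) \left(291 + 27\right) \right)}\right) + 59773 = \left(\left(32144 + \left(-358\right)^{2} - -128880\right) + 258\right) + 59773 = \left(\left(32144 + 128164 + 128880\right) + 258\right) + 59773 = \left(289188 + 258\right) + 59773 = 289446 + 59773 = 349219$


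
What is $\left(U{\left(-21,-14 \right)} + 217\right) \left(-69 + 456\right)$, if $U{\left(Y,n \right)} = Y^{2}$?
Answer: $254646$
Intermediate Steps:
$\left(U{\left(-21,-14 \right)} + 217\right) \left(-69 + 456\right) = \left(\left(-21\right)^{2} + 217\right) \left(-69 + 456\right) = \left(441 + 217\right) 387 = 658 \cdot 387 = 254646$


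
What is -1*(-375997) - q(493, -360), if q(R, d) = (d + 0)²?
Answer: 246397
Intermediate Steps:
q(R, d) = d²
-1*(-375997) - q(493, -360) = -1*(-375997) - 1*(-360)² = 375997 - 1*129600 = 375997 - 129600 = 246397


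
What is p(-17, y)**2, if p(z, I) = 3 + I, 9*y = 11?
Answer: 1444/81 ≈ 17.827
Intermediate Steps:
y = 11/9 (y = (1/9)*11 = 11/9 ≈ 1.2222)
p(-17, y)**2 = (3 + 11/9)**2 = (38/9)**2 = 1444/81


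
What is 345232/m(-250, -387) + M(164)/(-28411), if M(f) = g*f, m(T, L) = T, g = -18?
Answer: -4903824176/3551375 ≈ -1380.8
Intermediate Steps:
M(f) = -18*f
345232/m(-250, -387) + M(164)/(-28411) = 345232/(-250) - 18*164/(-28411) = 345232*(-1/250) - 2952*(-1/28411) = -172616/125 + 2952/28411 = -4903824176/3551375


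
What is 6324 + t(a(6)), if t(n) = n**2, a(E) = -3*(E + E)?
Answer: 7620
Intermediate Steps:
a(E) = -6*E
6324 + t(a(6)) = 6324 + (-6*6)**2 = 6324 + (-36)**2 = 6324 + 1296 = 7620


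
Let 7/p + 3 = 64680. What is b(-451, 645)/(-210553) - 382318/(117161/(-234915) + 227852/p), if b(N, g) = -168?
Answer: 64175162507384382/104130236428649216107 ≈ 0.00061630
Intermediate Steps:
p = 7/64677 (p = 7/(-3 + 64680) = 7/64677 ≈ 0.00010823)
b(-451, 645)/(-210553) - 382318/(117161/(-234915) + 227852/p) = -168/(-210553) - 382318/(117161/(-234915) + 227852/(7/64677)) = -168*(-1/210553) - 382318/(117161*(-1/234915) + 227852*(64677/7)) = 24/30079 - 382318/(-117161/234915 + 14736783804/7) = 24/30079 - 382318/3461891566496533/1644405 = 24/30079 - 382318*1644405/3461891566496533 = 24/30079 - 628685630790/3461891566496533 = 64175162507384382/104130236428649216107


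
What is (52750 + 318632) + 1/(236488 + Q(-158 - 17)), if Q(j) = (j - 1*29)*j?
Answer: 101085723817/272188 ≈ 3.7138e+5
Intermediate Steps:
Q(j) = j*(-29 + j) (Q(j) = (j - 29)*j = (-29 + j)*j = j*(-29 + j))
(52750 + 318632) + 1/(236488 + Q(-158 - 17)) = (52750 + 318632) + 1/(236488 + (-158 - 17)*(-29 + (-158 - 17))) = 371382 + 1/(236488 - 175*(-29 - 175)) = 371382 + 1/(236488 - 175*(-204)) = 371382 + 1/(236488 + 35700) = 371382 + 1/272188 = 101085723817/272188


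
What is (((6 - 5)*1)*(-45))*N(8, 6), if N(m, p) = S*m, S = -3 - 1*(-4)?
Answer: -360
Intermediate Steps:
S = 1 (S = -3 + 4 = 1)
N(m, p) = m (N(m, p) = 1*m = m)
(((6 - 5)*1)*(-45))*N(8, 6) = (((6 - 5)*1)*(-45))*8 = ((1*1)*(-45))*8 = (1*(-45))*8 = -45*8 = -360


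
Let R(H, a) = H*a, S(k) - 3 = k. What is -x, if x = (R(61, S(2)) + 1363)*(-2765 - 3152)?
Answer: 9869556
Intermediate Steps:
S(k) = 3 + k
x = -9869556 (x = (61*(3 + 2) + 1363)*(-2765 - 3152) = (61*5 + 1363)*(-5917) = (305 + 1363)*(-5917) = 1668*(-5917) = -9869556)
-x = -1*(-9869556) = 9869556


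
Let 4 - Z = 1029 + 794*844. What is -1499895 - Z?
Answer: -828734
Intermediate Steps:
Z = -671161 (Z = 4 - (1029 + 794*844) = 4 - (1029 + 670136) = 4 - 1*671165 = 4 - 671165 = -671161)
-1499895 - Z = -1499895 - 1*(-671161) = -1499895 + 671161 = -828734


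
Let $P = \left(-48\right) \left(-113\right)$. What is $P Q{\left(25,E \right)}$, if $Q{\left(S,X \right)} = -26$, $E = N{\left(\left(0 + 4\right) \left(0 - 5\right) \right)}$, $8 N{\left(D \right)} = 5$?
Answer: $-141024$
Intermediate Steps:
$N{\left(D \right)} = \frac{5}{8}$ ($N{\left(D \right)} = \frac{1}{8} \cdot 5 = \frac{5}{8}$)
$E = \frac{5}{8} \approx 0.625$
$P = 5424$
$P Q{\left(25,E \right)} = 5424 \left(-26\right) = -141024$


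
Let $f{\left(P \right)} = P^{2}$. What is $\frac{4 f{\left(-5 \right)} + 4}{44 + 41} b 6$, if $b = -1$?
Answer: $- \frac{624}{85} \approx -7.3412$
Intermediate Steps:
$\frac{4 f{\left(-5 \right)} + 4}{44 + 41} b 6 = \frac{4 \left(-5\right)^{2} + 4}{44 + 41} \left(\left(-1\right) 6\right) = \frac{4 \cdot 25 + 4}{85} \left(-6\right) = \left(100 + 4\right) \frac{1}{85} \left(-6\right) = 104 \cdot \frac{1}{85} \left(-6\right) = \frac{104}{85} \left(-6\right) = - \frac{624}{85}$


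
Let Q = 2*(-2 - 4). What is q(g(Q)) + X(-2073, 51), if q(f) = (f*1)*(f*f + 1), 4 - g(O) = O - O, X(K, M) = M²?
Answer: 2669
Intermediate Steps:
Q = -12 (Q = 2*(-6) = -12)
g(O) = 4 (g(O) = 4 - (O - O) = 4 - 1*0 = 4 + 0 = 4)
q(f) = f*(1 + f²) (q(f) = f*(f² + 1) = f*(1 + f²))
q(g(Q)) + X(-2073, 51) = (4 + 4³) + 51² = (4 + 64) + 2601 = 68 + 2601 = 2669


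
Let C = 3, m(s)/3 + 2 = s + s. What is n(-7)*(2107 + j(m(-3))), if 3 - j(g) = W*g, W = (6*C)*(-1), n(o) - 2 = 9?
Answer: 18458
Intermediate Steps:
n(o) = 11 (n(o) = 2 + 9 = 11)
m(s) = -6 + 6*s (m(s) = -6 + 3*(s + s) = -6 + 3*(2*s) = -6 + 6*s)
W = -18 (W = (6*3)*(-1) = 18*(-1) = -18)
j(g) = 3 + 18*g (j(g) = 3 - (-18)*g = 3 + 18*g)
n(-7)*(2107 + j(m(-3))) = 11*(2107 + (3 + 18*(-6 + 6*(-3)))) = 11*(2107 + (3 + 18*(-6 - 18))) = 11*(2107 + (3 + 18*(-24))) = 11*(2107 + (3 - 432)) = 11*(2107 - 429) = 11*1678 = 18458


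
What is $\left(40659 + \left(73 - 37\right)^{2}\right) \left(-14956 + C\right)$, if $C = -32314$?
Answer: $-1983212850$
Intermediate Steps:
$\left(40659 + \left(73 - 37\right)^{2}\right) \left(-14956 + C\right) = \left(40659 + \left(73 - 37\right)^{2}\right) \left(-14956 - 32314\right) = \left(40659 + 36^{2}\right) \left(-47270\right) = \left(40659 + 1296\right) \left(-47270\right) = 41955 \left(-47270\right) = -1983212850$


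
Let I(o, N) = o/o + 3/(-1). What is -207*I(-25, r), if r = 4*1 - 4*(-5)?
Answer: 414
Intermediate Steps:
r = 24 (r = 4 + 20 = 24)
I(o, N) = -2 (I(o, N) = 1 + 3*(-1) = 1 - 3 = -2)
-207*I(-25, r) = -207*(-2) = 414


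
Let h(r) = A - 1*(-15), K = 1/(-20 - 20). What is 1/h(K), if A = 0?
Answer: 1/15 ≈ 0.066667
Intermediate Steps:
K = -1/40 (K = 1/(-40) = -1/40 ≈ -0.025000)
h(r) = 15 (h(r) = 0 - 1*(-15) = 0 + 15 = 15)
1/h(K) = 1/15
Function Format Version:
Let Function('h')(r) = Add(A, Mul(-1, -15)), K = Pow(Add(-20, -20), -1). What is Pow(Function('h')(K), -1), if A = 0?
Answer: Rational(1, 15) ≈ 0.066667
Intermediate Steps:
K = Rational(-1, 40) (K = Pow(-40, -1) = Rational(-1, 40) ≈ -0.025000)
Function('h')(r) = 15 (Function('h')(r) = Add(0, Mul(-1, -15)) = Add(0, 15) = 15)
Pow(Function('h')(K), -1) = Pow(15, -1) = Rational(1, 15)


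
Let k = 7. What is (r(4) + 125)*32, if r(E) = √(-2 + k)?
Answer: 4000 + 32*√5 ≈ 4071.6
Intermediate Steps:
r(E) = √5 (r(E) = √(-2 + 7) = √5)
(r(4) + 125)*32 = (√5 + 125)*32 = (125 + √5)*32 = 4000 + 32*√5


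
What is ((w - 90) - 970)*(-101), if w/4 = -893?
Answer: 467832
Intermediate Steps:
w = -3572 (w = 4*(-893) = -3572)
((w - 90) - 970)*(-101) = ((-3572 - 90) - 970)*(-101) = (-3662 - 970)*(-101) = -4632*(-101) = 467832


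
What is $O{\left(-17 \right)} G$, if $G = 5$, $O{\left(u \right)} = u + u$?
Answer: $-170$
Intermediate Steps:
$O{\left(u \right)} = 2 u$
$O{\left(-17 \right)} G = 2 \left(-17\right) 5 = \left(-34\right) 5 = -170$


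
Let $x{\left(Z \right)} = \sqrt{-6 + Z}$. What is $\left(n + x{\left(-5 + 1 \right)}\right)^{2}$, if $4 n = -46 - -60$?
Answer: $\frac{9}{4} + 7 i \sqrt{10} \approx 2.25 + 22.136 i$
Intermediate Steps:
$n = \frac{7}{2}$ ($n = \frac{-46 - -60}{4} = \frac{-46 + 60}{4} = \frac{1}{4} \cdot 14 = \frac{7}{2} \approx 3.5$)
$\left(n + x{\left(-5 + 1 \right)}\right)^{2} = \left(\frac{7}{2} + \sqrt{-6 + \left(-5 + 1\right)}\right)^{2} = \left(\frac{7}{2} + \sqrt{-6 - 4}\right)^{2} = \left(\frac{7}{2} + \sqrt{-10}\right)^{2} = \left(\frac{7}{2} + i \sqrt{10}\right)^{2}$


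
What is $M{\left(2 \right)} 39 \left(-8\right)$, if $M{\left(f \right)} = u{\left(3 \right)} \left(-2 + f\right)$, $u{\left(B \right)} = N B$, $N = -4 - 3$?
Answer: $0$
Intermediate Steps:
$N = -7$
$u{\left(B \right)} = - 7 B$
$M{\left(f \right)} = 42 - 21 f$ ($M{\left(f \right)} = \left(-7\right) 3 \left(-2 + f\right) = - 21 \left(-2 + f\right) = 42 - 21 f$)
$M{\left(2 \right)} 39 \left(-8\right) = \left(42 - 42\right) 39 \left(-8\right) = 0 \cdot 39 \left(-8\right) = 0 \left(-8\right) = 0$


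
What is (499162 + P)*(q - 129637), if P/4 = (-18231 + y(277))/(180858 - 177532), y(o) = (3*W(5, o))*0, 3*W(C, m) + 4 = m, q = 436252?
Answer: 254511895879560/1663 ≈ 1.5304e+11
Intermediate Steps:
W(C, m) = -4/3 + m/3
y(o) = 0 (y(o) = (3*(-4/3 + o/3))*0 = (-4 + o)*0 = 0)
P = -36462/1663 (P = 4*((-18231 + 0)/(180858 - 177532)) = 4*(-18231/3326) = -36462/1663 ≈ -21.925)
(499162 + P)*(q - 129637) = (499162 - 36462/1663)*(436252 - 129637) = (830069944/1663)*306615 = 254511895879560/1663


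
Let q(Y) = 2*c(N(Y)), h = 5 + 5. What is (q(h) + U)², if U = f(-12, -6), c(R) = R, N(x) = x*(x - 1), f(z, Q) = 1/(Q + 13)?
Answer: 1590121/49 ≈ 32451.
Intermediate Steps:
f(z, Q) = 1/(13 + Q)
N(x) = x*(-1 + x)
h = 10
U = ⅐ (U = 1/(13 - 6) = 1/7 = ⅐ ≈ 0.14286)
q(Y) = 2*Y*(-1 + Y) (q(Y) = 2*(Y*(-1 + Y)) = 2*Y*(-1 + Y))
(q(h) + U)² = (2*10*(-1 + 10) + ⅐)² = (2*10*9 + ⅐)² = (180 + ⅐)² = (1261/7)² = 1590121/49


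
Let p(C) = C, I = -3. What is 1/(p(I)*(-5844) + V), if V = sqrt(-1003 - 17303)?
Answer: 974/17077185 - I*sqrt(226)/34154370 ≈ 5.7035e-5 - 4.4016e-7*I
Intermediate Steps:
V = 9*I*sqrt(226) (V = sqrt(-18306) = 9*I*sqrt(226) ≈ 135.3*I)
1/(p(I)*(-5844) + V) = 1/(-3*(-5844) + 9*I*sqrt(226)) = 1/(17532 + 9*I*sqrt(226))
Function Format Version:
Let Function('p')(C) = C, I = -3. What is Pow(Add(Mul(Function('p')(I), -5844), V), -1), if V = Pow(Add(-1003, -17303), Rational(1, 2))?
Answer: Add(Rational(974, 17077185), Mul(Rational(-1, 34154370), I, Pow(226, Rational(1, 2)))) ≈ Add(5.7035e-5, Mul(-4.4016e-7, I))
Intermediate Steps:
V = Mul(9, I, Pow(226, Rational(1, 2))) (V = Pow(-18306, Rational(1, 2)) = Mul(9, I, Pow(226, Rational(1, 2))) ≈ Mul(135.30, I))
Pow(Add(Mul(Function('p')(I), -5844), V), -1) = Pow(Add(Mul(-3, -5844), Mul(9, I, Pow(226, Rational(1, 2)))), -1) = Pow(Add(17532, Mul(9, I, Pow(226, Rational(1, 2)))), -1)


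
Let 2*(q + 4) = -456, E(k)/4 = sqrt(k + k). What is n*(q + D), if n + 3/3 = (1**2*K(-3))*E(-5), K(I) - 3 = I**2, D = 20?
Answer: 212 - 10176*I*sqrt(10) ≈ 212.0 - 32179.0*I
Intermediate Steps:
E(k) = 4*sqrt(2)*sqrt(k) (E(k) = 4*sqrt(k + k) = 4*sqrt(2*k) = 4*(sqrt(2)*sqrt(k)) = 4*sqrt(2)*sqrt(k))
q = -232 (q = -4 + (1/2)*(-456) = -4 - 228 = -232)
K(I) = 3 + I**2
n = -1 + 48*I*sqrt(10) (n = -1 + (1**2*(3 + (-3)**2))*(4*sqrt(2)*sqrt(-5)) = -1 + (1*(3 + 9))*(4*sqrt(2)*(I*sqrt(5))) = -1 + (1*12)*(4*I*sqrt(10)) = -1 + 12*(4*I*sqrt(10)) = -1 + 48*I*sqrt(10) ≈ -1.0 + 151.79*I)
n*(q + D) = (-1 + 48*I*sqrt(10))*(-232 + 20) = (-1 + 48*I*sqrt(10))*(-212) = 212 - 10176*I*sqrt(10)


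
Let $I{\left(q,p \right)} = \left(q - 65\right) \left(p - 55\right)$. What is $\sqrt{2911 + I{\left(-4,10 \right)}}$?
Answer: $8 \sqrt{94} \approx 77.563$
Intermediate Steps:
$I{\left(q,p \right)} = \left(-65 + q\right) \left(-55 + p\right)$
$\sqrt{2911 + I{\left(-4,10 \right)}} = \sqrt{2911 + \left(3575 - 650 - -220 + 10 \left(-4\right)\right)} = \sqrt{2911 + \left(3575 - 650 + 220 - 40\right)} = \sqrt{2911 + 3105} = \sqrt{6016} = 8 \sqrt{94}$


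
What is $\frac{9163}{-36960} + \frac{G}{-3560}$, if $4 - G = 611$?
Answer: $- \frac{3307}{42720} \approx -0.077411$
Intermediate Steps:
$G = -607$ ($G = 4 - 611 = -607$)
$\frac{9163}{-36960} + \frac{G}{-3560} = \frac{9163}{-36960} - \frac{607}{-3560} = 9163 \left(- \frac{1}{36960}\right) - - \frac{607}{3560} = - \frac{119}{480} + \frac{607}{3560} = - \frac{3307}{42720}$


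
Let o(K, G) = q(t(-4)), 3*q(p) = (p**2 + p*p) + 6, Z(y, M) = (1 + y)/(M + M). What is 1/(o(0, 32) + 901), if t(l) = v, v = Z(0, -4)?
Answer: 96/86689 ≈ 0.0011074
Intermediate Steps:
Z(y, M) = (1 + y)/(2*M) (Z(y, M) = (1 + y)/((2*M)) = (1 + y)*(1/(2*M)) = (1 + y)/(2*M))
v = -1/8 (v = (1/2)*(1 + 0)/(-4) = (1/2)*(-1/4)*1 = -1/8 ≈ -0.12500)
t(l) = -1/8
q(p) = 2 + 2*p**2/3 (q(p) = ((p**2 + p*p) + 6)/3 = ((p**2 + p**2) + 6)/3 = (2*p**2 + 6)/3 = (6 + 2*p**2)/3 = 2 + 2*p**2/3)
o(K, G) = 193/96 (o(K, G) = 2 + 2*(-1/8)**2/3 = 2 + (2/3)*(1/64) = 2 + 1/96 = 193/96)
1/(o(0, 32) + 901) = 1/(193/96 + 901) = 1/(86689/96) = 96/86689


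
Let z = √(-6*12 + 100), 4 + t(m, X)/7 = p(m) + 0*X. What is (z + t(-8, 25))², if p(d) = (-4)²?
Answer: 7084 + 336*√7 ≈ 7973.0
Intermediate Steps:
p(d) = 16
t(m, X) = 84 (t(m, X) = -28 + 7*(16 + 0*X) = -28 + 7*(16 + 0) = -28 + 7*16 = -28 + 112 = 84)
z = 2*√7 (z = √(-72 + 100) = √28 = 2*√7 ≈ 5.2915)
(z + t(-8, 25))² = (2*√7 + 84)² = (84 + 2*√7)²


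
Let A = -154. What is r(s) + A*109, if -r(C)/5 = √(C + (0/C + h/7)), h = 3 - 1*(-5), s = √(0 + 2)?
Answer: -16786 - 5*√(56 + 49*√2)/7 ≈ -16794.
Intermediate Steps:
s = √2 ≈ 1.4142
h = 8 (h = 3 + 5 = 8)
r(C) = -5*√(8/7 + C) (r(C) = -5*√(C + (0/C + 8/7)) = -5*√(C + (0 + 8*(⅐))) = -5*√(C + (0 + 8/7)) = -5*√(C + 8/7) = -5*√(8/7 + C))
r(s) + A*109 = -5*√(56 + 49*√2)/7 - 154*109 = -5*√(56 + 49*√2)/7 - 16786 = -16786 - 5*√(56 + 49*√2)/7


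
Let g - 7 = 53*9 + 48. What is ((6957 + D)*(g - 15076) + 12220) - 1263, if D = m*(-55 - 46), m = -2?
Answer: -104109539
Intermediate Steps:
g = 532 (g = 7 + (53*9 + 48) = 7 + (477 + 48) = 7 + 525 = 532)
D = 202 (D = -2*(-55 - 46) = -2*(-101) = 202)
((6957 + D)*(g - 15076) + 12220) - 1263 = ((6957 + 202)*(532 - 15076) + 12220) - 1263 = (7159*(-14544) + 12220) - 1263 = (-104120496 + 12220) - 1263 = -104108276 - 1263 = -104109539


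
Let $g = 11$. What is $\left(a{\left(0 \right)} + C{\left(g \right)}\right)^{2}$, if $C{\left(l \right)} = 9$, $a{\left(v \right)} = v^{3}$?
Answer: $81$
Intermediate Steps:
$\left(a{\left(0 \right)} + C{\left(g \right)}\right)^{2} = \left(0^{3} + 9\right)^{2} = \left(0 + 9\right)^{2} = 9^{2} = 81$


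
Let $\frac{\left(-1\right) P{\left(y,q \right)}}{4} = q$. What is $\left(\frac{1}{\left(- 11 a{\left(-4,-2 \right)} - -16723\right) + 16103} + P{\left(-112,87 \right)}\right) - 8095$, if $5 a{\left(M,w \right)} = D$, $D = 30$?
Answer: $- \frac{276592679}{32760} \approx -8443.0$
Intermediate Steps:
$P{\left(y,q \right)} = - 4 q$
$a{\left(M,w \right)} = 6$ ($a{\left(M,w \right)} = \frac{1}{5} \cdot 30 = 6$)
$\left(\frac{1}{\left(- 11 a{\left(-4,-2 \right)} - -16723\right) + 16103} + P{\left(-112,87 \right)}\right) - 8095 = \left(\frac{1}{\left(\left(-11\right) 6 - -16723\right) + 16103} - 348\right) - 8095 = \left(\frac{1}{\left(-66 + 16723\right) + 16103} - 348\right) - 8095 = \left(\frac{1}{16657 + 16103} - 348\right) - 8095 = \left(\frac{1}{32760} - 348\right) - 8095 = - \frac{11400479}{32760} - 8095 = - \frac{276592679}{32760}$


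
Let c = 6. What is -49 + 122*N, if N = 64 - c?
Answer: 7027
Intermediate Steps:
N = 58 (N = 64 - 1*6 = 64 - 6 = 58)
-49 + 122*N = -49 + 122*58 = -49 + 7076 = 7027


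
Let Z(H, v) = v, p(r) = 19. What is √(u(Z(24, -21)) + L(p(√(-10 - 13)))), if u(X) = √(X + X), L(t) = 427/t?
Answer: √(8113 + 361*I*√42)/19 ≈ 4.7887 + 0.67667*I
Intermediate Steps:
u(X) = √2*√X (u(X) = √(2*X) = √2*√X)
√(u(Z(24, -21)) + L(p(√(-10 - 13)))) = √(√2*√(-21) + 427/19) = √(√2*(I*√21) + 427*(1/19)) = √(I*√42 + 427/19) = √(427/19 + I*√42)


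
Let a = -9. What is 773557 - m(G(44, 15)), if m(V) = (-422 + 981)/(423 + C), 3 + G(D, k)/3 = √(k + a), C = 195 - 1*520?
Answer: 75808027/98 ≈ 7.7355e+5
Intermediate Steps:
C = -325 (C = 195 - 520 = -325)
G(D, k) = -9 + 3*√(-9 + k) (G(D, k) = -9 + 3*√(k - 9) = -9 + 3*√(-9 + k))
m(V) = 559/98 (m(V) = (-422 + 981)/(423 - 325) = 559/98)
773557 - m(G(44, 15)) = 773557 - 1*559/98 = 773557 - 559/98 = 75808027/98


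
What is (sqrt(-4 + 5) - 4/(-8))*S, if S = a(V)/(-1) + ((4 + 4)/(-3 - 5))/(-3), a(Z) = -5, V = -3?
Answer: 8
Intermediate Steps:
S = 16/3 (S = -5/(-1) + ((4 + 4)/(-3 - 5))/(-3) = -5*(-1) + (8/(-8))*(-1/3) = 5 + (8*(-1/8))*(-1/3) = 5 - 1*(-1/3) = 5 + 1/3 = 16/3 ≈ 5.3333)
(sqrt(-4 + 5) - 4/(-8))*S = (sqrt(-4 + 5) - 4/(-8))*(16/3) = (sqrt(1) - 4*(-1/8))*(16/3) = (1 + 1/2)*(16/3) = (3/2)*(16/3) = 8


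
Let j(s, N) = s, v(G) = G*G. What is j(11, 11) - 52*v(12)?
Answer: -7477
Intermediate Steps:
v(G) = G²
j(11, 11) - 52*v(12) = 11 - 52*12² = 11 - 52*144 = 11 - 7488 = -7477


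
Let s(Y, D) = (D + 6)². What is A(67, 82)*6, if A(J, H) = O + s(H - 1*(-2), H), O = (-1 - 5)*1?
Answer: 46428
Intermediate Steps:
O = -6 (O = -6*1 = -6)
s(Y, D) = (6 + D)²
A(J, H) = -6 + (6 + H)²
A(67, 82)*6 = (-6 + (6 + 82)²)*6 = (-6 + 88²)*6 = (-6 + 7744)*6 = 7738*6 = 46428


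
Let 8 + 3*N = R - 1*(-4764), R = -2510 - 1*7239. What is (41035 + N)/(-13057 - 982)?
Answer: -118112/42117 ≈ -2.8044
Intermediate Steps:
R = -9749 (R = -2510 - 7239 = -9749)
N = -4993/3 (N = -8/3 + (-9749 - 1*(-4764))/3 = -8/3 + (-9749 + 4764)/3 = -8/3 + (1/3)*(-4985) = -8/3 - 4985/3 = -4993/3 ≈ -1664.3)
(41035 + N)/(-13057 - 982) = (41035 - 4993/3)/(-13057 - 982) = (118112/3)/(-14039) = (118112/3)*(-1/14039) = -118112/42117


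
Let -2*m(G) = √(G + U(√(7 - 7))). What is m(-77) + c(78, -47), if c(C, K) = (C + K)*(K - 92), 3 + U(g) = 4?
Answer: -4309 - I*√19 ≈ -4309.0 - 4.3589*I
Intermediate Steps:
U(g) = 1 (U(g) = -3 + 4 = 1)
c(C, K) = (-92 + K)*(C + K) (c(C, K) = (C + K)*(-92 + K) = (-92 + K)*(C + K))
m(G) = -√(1 + G)/2 (m(G) = -√(G + 1)/2 = -√(1 + G)/2)
m(-77) + c(78, -47) = -√(1 - 77)/2 + ((-47)² - 92*78 - 92*(-47) + 78*(-47)) = -I*√19 + (2209 - 7176 + 4324 - 3666) = -I*√19 - 4309 = -4309 - I*√19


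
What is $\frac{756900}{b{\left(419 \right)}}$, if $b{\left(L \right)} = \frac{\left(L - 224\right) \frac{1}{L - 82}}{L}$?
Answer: $\frac{7125103380}{13} \approx 5.4808 \cdot 10^{8}$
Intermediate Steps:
$b{\left(L \right)} = \frac{-224 + L}{L \left(-82 + L\right)}$ ($b{\left(L \right)} = \frac{\left(-224 + L\right) \frac{1}{-82 + L}}{L} = \frac{\frac{1}{-82 + L} \left(-224 + L\right)}{L} = \frac{-224 + L}{L \left(-82 + L\right)}$)
$\frac{756900}{b{\left(419 \right)}} = \frac{756900}{\frac{1}{419} \frac{1}{-82 + 419} \left(-224 + 419\right)} = \frac{756900}{\frac{1}{419} \cdot \frac{1}{337} \cdot 195} = \frac{756900}{\frac{195}{141203}} = 756900 \cdot \frac{141203}{195} = \frac{7125103380}{13}$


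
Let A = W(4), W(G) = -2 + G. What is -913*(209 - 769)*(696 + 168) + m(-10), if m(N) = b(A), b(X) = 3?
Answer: 441745923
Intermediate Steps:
A = 2 (A = -2 + 4 = 2)
m(N) = 3
-913*(209 - 769)*(696 + 168) + m(-10) = -913*(209 - 769)*(696 + 168) + 3 = -(-511280)*864 + 3 = -913*(-483840) + 3 = 441745920 + 3 = 441745923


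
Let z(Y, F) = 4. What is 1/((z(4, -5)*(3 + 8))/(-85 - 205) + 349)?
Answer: 145/50583 ≈ 0.0028666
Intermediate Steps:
1/((z(4, -5)*(3 + 8))/(-85 - 205) + 349) = 1/((4*(3 + 8))/(-85 - 205) + 349) = 1/((4*11)/(-290) + 349) = 1/(44*(-1/290) + 349) = 1/(-22/145 + 349) = 1/(50583/145) = 145/50583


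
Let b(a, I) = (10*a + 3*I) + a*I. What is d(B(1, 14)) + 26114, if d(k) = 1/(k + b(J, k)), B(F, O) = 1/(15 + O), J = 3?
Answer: 22902007/877 ≈ 26114.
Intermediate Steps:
b(a, I) = 3*I + 10*a + I*a (b(a, I) = (3*I + 10*a) + I*a = 3*I + 10*a + I*a)
d(k) = 1/(30 + 7*k) (d(k) = 1/(k + (3*k + 10*3 + k*3)) = 1/(k + (3*k + 30 + 3*k)) = 1/(k + (30 + 6*k)) = 1/(30 + 7*k))
d(B(1, 14)) + 26114 = 1/(30 + 7/(15 + 14)) + 26114 = 1/(30 + 7/29) + 26114 = 1/(877/29) + 26114 = 29/877 + 26114 = 22902007/877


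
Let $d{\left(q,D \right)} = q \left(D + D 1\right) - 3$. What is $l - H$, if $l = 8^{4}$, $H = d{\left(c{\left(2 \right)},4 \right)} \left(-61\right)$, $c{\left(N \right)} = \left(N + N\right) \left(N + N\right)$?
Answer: $11721$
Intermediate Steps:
$c{\left(N \right)} = 4 N^{2}$ ($c{\left(N \right)} = 2 N 2 N = 4 N^{2}$)
$d{\left(q,D \right)} = -3 + 2 D q$ ($d{\left(q,D \right)} = q \left(D + D\right) - 3 = q 2 D - 3 = 2 D q - 3 = -3 + 2 D q$)
$H = -7625$ ($H = \left(-3 + 2 \cdot 4 \cdot 4 \cdot 2^{2}\right) \left(-61\right) = \left(-3 + 2 \cdot 4 \cdot 4 \cdot 4\right) \left(-61\right) = \left(-3 + 2 \cdot 4 \cdot 16\right) \left(-61\right) = \left(-3 + 128\right) \left(-61\right) = 125 \left(-61\right) = -7625$)
$l = 4096$
$l - H = 4096 - -7625 = 4096 + 7625 = 11721$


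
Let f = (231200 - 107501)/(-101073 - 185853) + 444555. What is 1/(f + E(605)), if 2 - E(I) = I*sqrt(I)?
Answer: 4066533274644762/1805778434418857567821 + 60875894851420*sqrt(5)/1805778434418857567821 ≈ 2.3273e-6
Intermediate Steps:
E(I) = 2 - I**(3/2) (E(I) = 2 - I*sqrt(I) = 2 - I**(3/2))
f = 42518088077/95642 (f = 123699/(-286926) + 444555 = 123699*(-1/286926) + 444555 = -41233/95642 + 444555 = 42518088077/95642 ≈ 4.4455e+5)
1/(f + E(605)) = 1/(42518088077/95642 + (2 - 605**(3/2))) = 1/(42518088077/95642 + (2 - 6655*sqrt(5))) = 1/(42518279361/95642 - 6655*sqrt(5))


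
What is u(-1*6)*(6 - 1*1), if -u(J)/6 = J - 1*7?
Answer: 390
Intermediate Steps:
u(J) = 42 - 6*J (u(J) = -6*(J - 1*7) = -6*(J - 7) = -6*(-7 + J) = 42 - 6*J)
u(-1*6)*(6 - 1*1) = (42 - (-6)*6)*(6 - 1*1) = (42 - 6*(-6))*(6 - 1) = (42 + 36)*5 = 78*5 = 390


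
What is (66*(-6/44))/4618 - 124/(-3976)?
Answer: 33553/1147573 ≈ 0.029238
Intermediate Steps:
(66*(-6/44))/4618 - 124/(-3976) = (66*(-6*1/44))*(1/4618) - 124*(-1/3976) = (66*(-3/22))*(1/4618) + 31/994 = -9*1/4618 + 31/994 = -9/4618 + 31/994 = 33553/1147573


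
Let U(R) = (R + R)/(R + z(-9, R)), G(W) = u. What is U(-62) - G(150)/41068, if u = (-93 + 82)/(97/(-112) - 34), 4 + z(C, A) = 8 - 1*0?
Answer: 225975858/105698765 ≈ 2.1379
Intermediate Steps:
z(C, A) = 4 (z(C, A) = -4 + (8 - 1*0) = -4 + (8 + 0) = -4 + 8 = 4)
u = 112/355 (u = -11/(97*(-1/112) - 34) = -11/(-97/112 - 34) = -11/(-3905/112) = -11*(-112/3905) = 112/355 ≈ 0.31549)
G(W) = 112/355
U(R) = 2*R/(4 + R) (U(R) = (R + R)/(R + 4) = (2*R)/(4 + R) = 2*R/(4 + R))
U(-62) - G(150)/41068 = 2*(-62)/(4 - 62) - 112/(355*41068) = 2*(-62)/(-58) - 112/(355*41068) = 2*(-62)*(-1/58) - 1*28/3644785 = 62/29 - 28/3644785 = 225975858/105698765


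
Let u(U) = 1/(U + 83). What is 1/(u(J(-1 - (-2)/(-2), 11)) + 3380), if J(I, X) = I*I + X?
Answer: 98/331241 ≈ 0.00029586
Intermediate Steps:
J(I, X) = X + I² (J(I, X) = I² + X = X + I²)
u(U) = 1/(83 + U)
1/(u(J(-1 - (-2)/(-2), 11)) + 3380) = 1/(1/(83 + (11 + (-1 - (-2)/(-2))²)) + 3380) = 1/(1/(83 + (11 + (-1 - (-2)*(-1)/2)²)) + 3380) = 1/(1/(83 + (11 + (-1 - 1*1)²)) + 3380) = 1/(1/(83 + (11 + (-1 - 1)²)) + 3380) = 1/(1/(83 + (11 + (-2)²)) + 3380) = 1/(1/(83 + (11 + 4)) + 3380) = 1/(1/(83 + 15) + 3380) = 1/(1/98 + 3380) = 1/(331241/98) = 98/331241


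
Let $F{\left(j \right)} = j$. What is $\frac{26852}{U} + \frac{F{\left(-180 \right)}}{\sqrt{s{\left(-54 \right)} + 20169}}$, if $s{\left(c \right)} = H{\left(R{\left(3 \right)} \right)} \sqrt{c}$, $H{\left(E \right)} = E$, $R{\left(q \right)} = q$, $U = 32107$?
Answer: $\frac{26852}{32107} - \frac{60}{\sqrt{2241 + i \sqrt{6}}} \approx -0.43112 + 0.00069268 i$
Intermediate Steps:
$s{\left(c \right)} = 3 \sqrt{c}$
$\frac{26852}{U} + \frac{F{\left(-180 \right)}}{\sqrt{s{\left(-54 \right)} + 20169}} = \frac{26852}{32107} - \frac{180}{\sqrt{3 \sqrt{-54} + 20169}} = 26852 \cdot \frac{1}{32107} - \frac{180}{\sqrt{3 \cdot 3 i \sqrt{6} + 20169}} = \frac{26852}{32107} - \frac{180}{\sqrt{9 i \sqrt{6} + 20169}} = \frac{26852}{32107} - \frac{180}{\sqrt{20169 + 9 i \sqrt{6}}}$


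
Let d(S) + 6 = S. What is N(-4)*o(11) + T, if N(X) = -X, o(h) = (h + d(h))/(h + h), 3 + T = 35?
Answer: 384/11 ≈ 34.909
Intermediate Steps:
T = 32 (T = -3 + 35 = 32)
d(S) = -6 + S
o(h) = (-6 + 2*h)/(2*h) (o(h) = (h + (-6 + h))/(h + h) = (-6 + 2*h)/((2*h)) = (-6 + 2*h)*(1/(2*h)) = (-6 + 2*h)/(2*h))
N(-4)*o(11) + T = (-1*(-4))*((-3 + 11)/11) + 32 = 4*((1/11)*8) + 32 = 4*(8/11) + 32 = 32/11 + 32 = 384/11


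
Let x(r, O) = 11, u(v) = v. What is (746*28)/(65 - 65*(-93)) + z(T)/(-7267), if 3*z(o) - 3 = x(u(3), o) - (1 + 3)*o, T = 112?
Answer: 17616578/5123235 ≈ 3.4386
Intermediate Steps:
z(o) = 14/3 - 4*o/3 (z(o) = 1 + (11 - (1 + 3)*o)/3 = 1 + (11 - 4*o)/3 = 1 + (11/3 - 4*o/3) = 14/3 - 4*o/3)
(746*28)/(65 - 65*(-93)) + z(T)/(-7267) = (746*28)/(65 - 65*(-93)) + (14/3 - 4/3*112)/(-7267) = 20888/(65 + 6045) + (14/3 - 448/3)*(-1/7267) = 20888/6110 - 434/3*(-1/7267) = 20888*(1/6110) + 434/21801 = 10444/3055 + 434/21801 = 17616578/5123235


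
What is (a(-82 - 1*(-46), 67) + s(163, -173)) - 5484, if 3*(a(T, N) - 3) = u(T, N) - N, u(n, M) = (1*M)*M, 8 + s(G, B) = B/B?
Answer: -4014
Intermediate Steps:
s(G, B) = -7 (s(G, B) = -8 + B/B = -8 + 1 = -7)
u(n, M) = M**2 (u(n, M) = M*M = M**2)
a(T, N) = 3 - N/3 + N**2/3 (a(T, N) = 3 + (N**2 - N)/3 = 3 + (-N/3 + N**2/3) = 3 - N/3 + N**2/3)
(a(-82 - 1*(-46), 67) + s(163, -173)) - 5484 = ((3 - 1/3*67 + (1/3)*67**2) - 7) - 5484 = ((3 - 67/3 + (1/3)*4489) - 7) - 5484 = ((3 - 67/3 + 4489/3) - 7) - 5484 = (1477 - 7) - 5484 = 1470 - 5484 = -4014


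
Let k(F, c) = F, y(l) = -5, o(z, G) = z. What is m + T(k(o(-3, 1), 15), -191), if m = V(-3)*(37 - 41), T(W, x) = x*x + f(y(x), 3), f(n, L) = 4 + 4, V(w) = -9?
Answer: 36525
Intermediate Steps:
f(n, L) = 8
T(W, x) = 8 + x**2 (T(W, x) = x*x + 8 = x**2 + 8 = 8 + x**2)
m = 36 (m = -9*(37 - 41) = -9*(-4) = 36)
m + T(k(o(-3, 1), 15), -191) = 36 + (8 + (-191)**2) = 36 + (8 + 36481) = 36 + 36489 = 36525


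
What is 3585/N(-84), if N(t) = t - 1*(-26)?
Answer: -3585/58 ≈ -61.810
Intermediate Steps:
N(t) = 26 + t (N(t) = t + 26 = 26 + t)
3585/N(-84) = 3585/(26 - 84) = 3585/(-58) = 3585*(-1/58) = -3585/58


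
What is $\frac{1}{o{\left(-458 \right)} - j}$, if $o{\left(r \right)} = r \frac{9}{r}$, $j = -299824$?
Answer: $\frac{1}{299833} \approx 3.3352 \cdot 10^{-6}$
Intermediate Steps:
$o{\left(r \right)} = 9$
$\frac{1}{o{\left(-458 \right)} - j} = \frac{1}{9 - -299824} = \frac{1}{9 + 299824} = \frac{1}{299833}$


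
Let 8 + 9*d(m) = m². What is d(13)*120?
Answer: 6440/3 ≈ 2146.7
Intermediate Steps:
d(m) = -8/9 + m²/9
d(13)*120 = (-8/9 + (⅑)*13²)*120 = (-8/9 + (⅑)*169)*120 = (-8/9 + 169/9)*120 = (161/9)*120 = 6440/3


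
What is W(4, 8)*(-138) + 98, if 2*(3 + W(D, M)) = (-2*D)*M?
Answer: 4928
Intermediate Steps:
W(D, M) = -3 - D*M (W(D, M) = -3 + ((-2*D)*M)/2 = -3 + (-2*D*M)/2 = -3 - D*M)
W(4, 8)*(-138) + 98 = (-3 - 1*4*8)*(-138) + 98 = (-3 - 32)*(-138) + 98 = -35*(-138) + 98 = 4830 + 98 = 4928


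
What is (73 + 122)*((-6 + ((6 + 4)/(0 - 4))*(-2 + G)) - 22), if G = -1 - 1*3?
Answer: -2535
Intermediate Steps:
G = -4 (G = -1 - 3 = -4)
(73 + 122)*((-6 + ((6 + 4)/(0 - 4))*(-2 + G)) - 22) = (73 + 122)*((-6 + ((6 + 4)/(0 - 4))*(-2 - 4)) - 22) = 195*((-6 + (10/(-4))*(-6)) - 22) = 195*((-6 + (10*(-1/4))*(-6)) - 22) = 195*((-6 - 5/2*(-6)) - 22) = 195*((-6 + 15) - 22) = 195*(9 - 22) = 195*(-13) = -2535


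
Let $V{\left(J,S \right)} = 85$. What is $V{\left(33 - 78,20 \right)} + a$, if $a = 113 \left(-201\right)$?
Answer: $-22628$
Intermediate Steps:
$a = -22713$
$V{\left(33 - 78,20 \right)} + a = 85 - 22713 = -22628$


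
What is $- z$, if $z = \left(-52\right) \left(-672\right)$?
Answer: $-34944$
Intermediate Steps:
$z = 34944$
$- z = \left(-1\right) 34944 = -34944$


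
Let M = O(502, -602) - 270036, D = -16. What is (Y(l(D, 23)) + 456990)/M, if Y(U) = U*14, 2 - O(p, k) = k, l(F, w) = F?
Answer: -228383/134716 ≈ -1.6953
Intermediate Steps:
O(p, k) = 2 - k
Y(U) = 14*U
M = -269432 (M = (2 - 1*(-602)) - 270036 = (2 + 602) - 270036 = 604 - 270036 = -269432)
(Y(l(D, 23)) + 456990)/M = (14*(-16) + 456990)/(-269432) = (-224 + 456990)*(-1/269432) = 456766*(-1/269432) = -228383/134716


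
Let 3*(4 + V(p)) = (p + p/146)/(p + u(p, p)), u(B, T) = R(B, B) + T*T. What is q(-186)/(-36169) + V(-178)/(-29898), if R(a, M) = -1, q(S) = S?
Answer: 1192955151179/226093615108830 ≈ 0.0052764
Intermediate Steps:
u(B, T) = -1 + T² (u(B, T) = -1 + T*T = -1 + T²)
V(p) = -4 + 49*p/(146*(-1 + p + p²)) (V(p) = -4 + ((p + p/146)/(p + (-1 + p²)))/3 = -4 + ((p + p*(1/146))/(-1 + p + p²))/3 = -4 + ((p + p/146)/(-1 + p + p²))/3 = -4 + ((147*p/146)/(-1 + p + p²))/3 = -4 + (147*p/(146*(-1 + p + p²)))/3 = -4 + 49*p/(146*(-1 + p + p²)))
q(-186)/(-36169) + V(-178)/(-29898) = -186/(-36169) + ((4 - 4*(-178)² - 535/146*(-178))/(-1 - 178 + (-178)²))/(-29898) = -186*(-1/36169) + ((4 - 4*31684 + 47615/73)/(-1 - 178 + 31684))*(-1/29898) = 186/36169 + ((4 - 126736 + 47615/73)/31505)*(-1/29898) = 186/36169 + ((1/31505)*(-9203821/73))*(-1/29898) = 186/36169 - 9203821/2299865*(-1/29898) = 186/36169 + 836711/6251033070 = 1192955151179/226093615108830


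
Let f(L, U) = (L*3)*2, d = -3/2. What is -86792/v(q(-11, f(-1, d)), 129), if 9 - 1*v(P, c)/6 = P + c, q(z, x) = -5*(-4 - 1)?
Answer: 43396/435 ≈ 99.761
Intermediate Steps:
d = -3/2 (d = -3*½ = -3/2 ≈ -1.5000)
f(L, U) = 6*L (f(L, U) = (3*L)*2 = 6*L)
q(z, x) = 25 (q(z, x) = -5*(-5) = 25)
v(P, c) = 54 - 6*P - 6*c (v(P, c) = 54 - 6*(P + c) = 54 + (-6*P - 6*c) = 54 - 6*P - 6*c)
-86792/v(q(-11, f(-1, d)), 129) = -86792/(54 - 6*25 - 6*129) = -86792/(54 - 150 - 774) = -86792/(-870) = -86792*(-1/870) = 43396/435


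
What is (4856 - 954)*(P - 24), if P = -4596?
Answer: -18027240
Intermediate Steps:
(4856 - 954)*(P - 24) = (4856 - 954)*(-4596 - 24) = 3902*(-4620) = -18027240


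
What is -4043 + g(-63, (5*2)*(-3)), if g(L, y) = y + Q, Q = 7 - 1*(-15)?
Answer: -4051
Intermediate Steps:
Q = 22 (Q = 7 + 15 = 22)
g(L, y) = 22 + y (g(L, y) = y + 22 = 22 + y)
-4043 + g(-63, (5*2)*(-3)) = -4043 + (22 + (5*2)*(-3)) = -4043 + (22 + 10*(-3)) = -4043 + (22 - 30) = -4043 - 8 = -4051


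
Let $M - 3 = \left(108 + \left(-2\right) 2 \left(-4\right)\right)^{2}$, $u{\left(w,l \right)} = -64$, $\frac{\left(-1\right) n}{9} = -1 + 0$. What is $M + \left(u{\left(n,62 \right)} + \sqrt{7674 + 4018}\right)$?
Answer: $15315 + 2 \sqrt{2923} \approx 15423.0$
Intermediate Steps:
$n = 9$ ($n = - 9 \left(-1 + 0\right) = \left(-9\right) \left(-1\right) = 9$)
$M = 15379$ ($M = 3 + \left(108 + \left(-2\right) 2 \left(-4\right)\right)^{2} = 3 + \left(108 - -16\right)^{2} = 3 + \left(108 + 16\right)^{2} = 3 + 124^{2} = 3 + 15376 = 15379$)
$M + \left(u{\left(n,62 \right)} + \sqrt{7674 + 4018}\right) = 15379 - \left(64 - \sqrt{7674 + 4018}\right) = 15379 - \left(64 - \sqrt{11692}\right) = 15379 - \left(64 - 2 \sqrt{2923}\right) = 15315 + 2 \sqrt{2923}$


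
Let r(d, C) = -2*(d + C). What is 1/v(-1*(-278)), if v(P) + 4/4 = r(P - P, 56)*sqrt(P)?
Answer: 1/3487231 - 112*sqrt(278)/3487231 ≈ -0.00053521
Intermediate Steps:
r(d, C) = -2*C - 2*d (r(d, C) = -2*(C + d) = -2*C - 2*d)
v(P) = -1 - 112*sqrt(P) (v(P) = -1 + (-2*56 - 2*(P - P))*sqrt(P) = -1 + (-112 - 2*0)*sqrt(P) = -1 + (-112 + 0)*sqrt(P) = -1 - 112*sqrt(P))
1/v(-1*(-278)) = 1/(-1 - 112*sqrt(278))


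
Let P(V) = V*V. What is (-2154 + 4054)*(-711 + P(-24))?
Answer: -256500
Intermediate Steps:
P(V) = V²
(-2154 + 4054)*(-711 + P(-24)) = (-2154 + 4054)*(-711 + (-24)²) = 1900*(-711 + 576) = 1900*(-135) = -256500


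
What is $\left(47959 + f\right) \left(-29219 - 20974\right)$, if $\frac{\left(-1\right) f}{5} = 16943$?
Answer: $1844893908$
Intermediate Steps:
$f = -84715$ ($f = \left(-5\right) 16943 = -84715$)
$\left(47959 + f\right) \left(-29219 - 20974\right) = \left(47959 - 84715\right) \left(-29219 - 20974\right) = \left(-36756\right) \left(-50193\right) = 1844893908$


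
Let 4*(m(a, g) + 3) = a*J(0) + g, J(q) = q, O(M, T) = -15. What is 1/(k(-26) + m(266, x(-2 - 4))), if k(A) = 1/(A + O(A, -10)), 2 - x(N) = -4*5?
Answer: 82/203 ≈ 0.40394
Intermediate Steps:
x(N) = 22 (x(N) = 2 - (-4)*5 = 2 - 1*(-20) = 2 + 20 = 22)
m(a, g) = -3 + g/4 (m(a, g) = -3 + (a*0 + g)/4 = -3 + (0 + g)/4 = -3 + g/4)
k(A) = 1/(-15 + A) (k(A) = 1/(A - 15) = 1/(-15 + A))
1/(k(-26) + m(266, x(-2 - 4))) = 1/(1/(-15 - 26) + (-3 + (¼)*22)) = 1/(1/(-41) + (-3 + 11/2)) = 1/(-1/41 + 5/2) = 1/(203/82) = 82/203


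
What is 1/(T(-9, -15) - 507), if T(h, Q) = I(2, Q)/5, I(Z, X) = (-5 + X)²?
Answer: -1/427 ≈ -0.0023419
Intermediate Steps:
T(h, Q) = (-5 + Q)²/5
1/(T(-9, -15) - 507) = 1/((-5 - 15)²/5 - 507) = 1/((⅕)*(-20)² - 507) = 1/((⅕)*400 - 507) = 1/(80 - 507) = 1/(-427) = -1/427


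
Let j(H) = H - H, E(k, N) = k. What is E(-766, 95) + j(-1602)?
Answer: -766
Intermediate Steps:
j(H) = 0
E(-766, 95) + j(-1602) = -766 + 0 = -766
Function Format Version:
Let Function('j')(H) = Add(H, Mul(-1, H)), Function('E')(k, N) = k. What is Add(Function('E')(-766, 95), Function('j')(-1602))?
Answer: -766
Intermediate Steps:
Function('j')(H) = 0
Add(Function('E')(-766, 95), Function('j')(-1602)) = Add(-766, 0) = -766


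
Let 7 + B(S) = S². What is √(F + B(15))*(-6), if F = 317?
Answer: -6*√535 ≈ -138.78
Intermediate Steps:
B(S) = -7 + S²
√(F + B(15))*(-6) = √(317 + (-7 + 15²))*(-6) = √(317 + (-7 + 225))*(-6) = √(317 + 218)*(-6) = √535*(-6) = -6*√535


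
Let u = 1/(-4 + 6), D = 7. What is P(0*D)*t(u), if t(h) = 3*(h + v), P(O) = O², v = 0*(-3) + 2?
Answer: 0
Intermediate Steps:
v = 2 (v = 0 + 2 = 2)
u = ½ (u = 1/2 = ½ ≈ 0.50000)
t(h) = 6 + 3*h (t(h) = 3*(h + 2) = 3*(2 + h) = 6 + 3*h)
P(0*D)*t(u) = (0*7)²*(6 + 3*(½)) = 0²*(6 + 3/2) = 0*(15/2) = 0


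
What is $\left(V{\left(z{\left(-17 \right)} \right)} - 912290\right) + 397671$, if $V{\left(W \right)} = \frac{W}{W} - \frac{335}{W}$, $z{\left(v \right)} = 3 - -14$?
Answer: $- \frac{8748841}{17} \approx -5.1464 \cdot 10^{5}$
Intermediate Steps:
$z{\left(v \right)} = 17$ ($z{\left(v \right)} = 3 + 14 = 17$)
$V{\left(W \right)} = 1 - \frac{335}{W}$
$\left(V{\left(z{\left(-17 \right)} \right)} - 912290\right) + 397671 = \left(\frac{-335 + 17}{17} - 912290\right) + 397671 = \left(\frac{1}{17} \left(-318\right) - 912290\right) + 397671 = \left(- \frac{318}{17} - 912290\right) + 397671 = - \frac{15509248}{17} + 397671 = - \frac{8748841}{17}$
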